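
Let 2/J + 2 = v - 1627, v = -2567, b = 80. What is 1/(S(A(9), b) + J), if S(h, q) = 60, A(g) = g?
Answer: 2098/125879 ≈ 0.016667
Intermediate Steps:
J = -1/2098 (J = 2/(-2 + (-2567 - 1627)) = 2/(-2 - 4194) = 2/(-4196) = 2*(-1/4196) = -1/2098 ≈ -0.00047664)
1/(S(A(9), b) + J) = 1/(60 - 1/2098) = 1/(125879/2098) = 2098/125879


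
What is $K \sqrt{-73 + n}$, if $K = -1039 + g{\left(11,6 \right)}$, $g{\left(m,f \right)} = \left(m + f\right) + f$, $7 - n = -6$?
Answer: $- 2032 i \sqrt{15} \approx - 7869.9 i$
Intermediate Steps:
$n = 13$ ($n = 7 - -6 = 7 + 6 = 13$)
$g{\left(m,f \right)} = m + 2 f$ ($g{\left(m,f \right)} = \left(f + m\right) + f = m + 2 f$)
$K = -1016$ ($K = -1039 + \left(11 + 2 \cdot 6\right) = -1039 + \left(11 + 12\right) = -1039 + 23 = -1016$)
$K \sqrt{-73 + n} = - 1016 \sqrt{-73 + 13} = - 1016 \sqrt{-60} = - 1016 \cdot 2 i \sqrt{15} = - 2032 i \sqrt{15}$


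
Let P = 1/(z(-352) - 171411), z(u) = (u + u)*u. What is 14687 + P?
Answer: 1122042740/76397 ≈ 14687.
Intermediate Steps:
z(u) = 2*u² (z(u) = (2*u)*u = 2*u²)
P = 1/76397 (P = 1/(2*(-352)² - 171411) = 1/(2*123904 - 171411) = 1/(247808 - 171411) = 1/76397 ≈ 1.3090e-5)
14687 + P = 14687 + 1/76397 = 1122042740/76397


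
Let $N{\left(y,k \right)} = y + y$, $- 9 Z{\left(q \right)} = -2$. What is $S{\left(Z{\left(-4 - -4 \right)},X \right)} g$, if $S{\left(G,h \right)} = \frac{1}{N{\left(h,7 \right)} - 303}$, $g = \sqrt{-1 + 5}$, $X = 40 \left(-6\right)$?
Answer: $- \frac{2}{783} \approx -0.0025543$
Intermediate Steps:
$Z{\left(q \right)} = \frac{2}{9}$ ($Z{\left(q \right)} = \left(- \frac{1}{9}\right) \left(-2\right) = \frac{2}{9}$)
$X = -240$
$N{\left(y,k \right)} = 2 y$
$g = 2$ ($g = \sqrt{4} = 2$)
$S{\left(G,h \right)} = \frac{1}{-303 + 2 h}$ ($S{\left(G,h \right)} = \frac{1}{2 h - 303} = \frac{1}{-303 + 2 h}$)
$S{\left(Z{\left(-4 - -4 \right)},X \right)} g = \frac{1}{-303 + 2 \left(-240\right)} 2 = \frac{1}{-303 - 480} \cdot 2 = \frac{1}{-783} \cdot 2 = \left(- \frac{1}{783}\right) 2 = - \frac{2}{783}$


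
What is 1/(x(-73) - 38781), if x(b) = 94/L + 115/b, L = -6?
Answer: -219/8496815 ≈ -2.5774e-5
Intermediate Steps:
x(b) = -47/3 + 115/b (x(b) = 94/(-6) + 115/b = 94*(-1/6) + 115/b = -47/3 + 115/b)
1/(x(-73) - 38781) = 1/((-47/3 + 115/(-73)) - 38781) = 1/((-47/3 + 115*(-1/73)) - 38781) = 1/((-47/3 - 115/73) - 38781) = 1/(-3776/219 - 38781) = 1/(-8496815/219) = -219/8496815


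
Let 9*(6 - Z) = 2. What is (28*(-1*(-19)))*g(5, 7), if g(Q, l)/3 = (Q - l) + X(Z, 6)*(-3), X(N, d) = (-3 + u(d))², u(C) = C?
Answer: -46284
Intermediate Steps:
Z = 52/9 (Z = 6 - ⅑*2 = 6 - 2/9 = 52/9 ≈ 5.7778)
X(N, d) = (-3 + d)²
g(Q, l) = -81 - 3*l + 3*Q (g(Q, l) = 3*((Q - l) + (-3 + 6)²*(-3)) = 3*((Q - l) + 3²*(-3)) = 3*((Q - l) + 9*(-3)) = 3*((Q - l) - 27) = 3*(-27 + Q - l) = -81 - 3*l + 3*Q)
(28*(-1*(-19)))*g(5, 7) = (28*(-1*(-19)))*(-81 - 3*7 + 3*5) = (28*19)*(-81 - 21 + 15) = 532*(-87) = -46284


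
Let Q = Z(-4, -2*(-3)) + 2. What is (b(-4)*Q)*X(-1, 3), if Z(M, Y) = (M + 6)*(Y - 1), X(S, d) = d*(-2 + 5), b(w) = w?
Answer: -432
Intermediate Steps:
X(S, d) = 3*d (X(S, d) = d*3 = 3*d)
Z(M, Y) = (-1 + Y)*(6 + M) (Z(M, Y) = (6 + M)*(-1 + Y) = (-1 + Y)*(6 + M))
Q = 12 (Q = (-6 - 1*(-4) + 6*(-2*(-3)) - (-8)*(-3)) + 2 = (-6 + 4 + 6*6 - 4*6) + 2 = (-6 + 4 + 36 - 24) + 2 = 10 + 2 = 12)
(b(-4)*Q)*X(-1, 3) = (-4*12)*(3*3) = -48*9 = -432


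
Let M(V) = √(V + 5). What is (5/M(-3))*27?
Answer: 135*√2/2 ≈ 95.459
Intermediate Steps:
M(V) = √(5 + V)
(5/M(-3))*27 = (5/(√(5 - 3)))*27 = (5/(√2))*27 = (5*(√2/2))*27 = (5*√2/2)*27 = 135*√2/2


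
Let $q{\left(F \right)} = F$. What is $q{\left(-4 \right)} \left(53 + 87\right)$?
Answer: $-560$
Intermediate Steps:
$q{\left(-4 \right)} \left(53 + 87\right) = - 4 \left(53 + 87\right) = \left(-4\right) 140 = -560$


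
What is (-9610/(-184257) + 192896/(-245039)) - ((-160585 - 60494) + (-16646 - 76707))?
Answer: 14196619098850454/45150151023 ≈ 3.1443e+5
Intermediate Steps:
(-9610/(-184257) + 192896/(-245039)) - ((-160585 - 60494) + (-16646 - 76707)) = (-9610*(-1/184257) + 192896*(-1/245039)) - (-221079 - 93353) = (9610/184257 - 192896/245039) - 1*(-314432) = -33187613482/45150151023 + 314432 = 14196619098850454/45150151023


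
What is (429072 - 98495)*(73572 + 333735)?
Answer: 134646326139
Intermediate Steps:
(429072 - 98495)*(73572 + 333735) = 330577*407307 = 134646326139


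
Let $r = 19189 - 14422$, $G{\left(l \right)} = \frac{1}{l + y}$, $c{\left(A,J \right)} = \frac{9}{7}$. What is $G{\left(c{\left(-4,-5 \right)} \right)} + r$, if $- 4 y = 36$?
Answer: $\frac{257411}{54} \approx 4766.9$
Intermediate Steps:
$y = -9$ ($y = \left(- \frac{1}{4}\right) 36 = -9$)
$c{\left(A,J \right)} = \frac{9}{7}$ ($c{\left(A,J \right)} = 9 \cdot \frac{1}{7} = \frac{9}{7}$)
$G{\left(l \right)} = \frac{1}{-9 + l}$ ($G{\left(l \right)} = \frac{1}{l - 9} = \frac{1}{-9 + l}$)
$r = 4767$
$G{\left(c{\left(-4,-5 \right)} \right)} + r = \frac{1}{-9 + \frac{9}{7}} + 4767 = \frac{1}{- \frac{54}{7}} + 4767 = - \frac{7}{54} + 4767 = \frac{257411}{54}$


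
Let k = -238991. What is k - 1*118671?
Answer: -357662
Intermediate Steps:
k - 1*118671 = -238991 - 1*118671 = -238991 - 118671 = -357662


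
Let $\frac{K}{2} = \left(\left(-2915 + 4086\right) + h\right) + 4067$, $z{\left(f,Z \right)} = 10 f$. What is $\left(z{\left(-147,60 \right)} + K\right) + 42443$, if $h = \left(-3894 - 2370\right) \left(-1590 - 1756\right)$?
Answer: $41970137$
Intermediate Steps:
$h = 20959344$ ($h = \left(-6264\right) \left(-3346\right) = 20959344$)
$K = 41929164$ ($K = 2 \left(\left(\left(-2915 + 4086\right) + 20959344\right) + 4067\right) = 2 \left(\left(1171 + 20959344\right) + 4067\right) = 2 \left(20960515 + 4067\right) = 2 \cdot 20964582 = 41929164$)
$\left(z{\left(-147,60 \right)} + K\right) + 42443 = \left(10 \left(-147\right) + 41929164\right) + 42443 = \left(-1470 + 41929164\right) + 42443 = 41927694 + 42443 = 41970137$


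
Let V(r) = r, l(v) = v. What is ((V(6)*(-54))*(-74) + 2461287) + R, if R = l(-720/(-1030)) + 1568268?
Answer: 417513765/103 ≈ 4.0535e+6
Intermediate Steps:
R = 161531676/103 (R = -720/(-1030) + 1568268 = -720*(-1/1030) + 1568268 = 72/103 + 1568268 = 161531676/103 ≈ 1.5683e+6)
((V(6)*(-54))*(-74) + 2461287) + R = ((6*(-54))*(-74) + 2461287) + 161531676/103 = (-324*(-74) + 2461287) + 161531676/103 = (23976 + 2461287) + 161531676/103 = 2485263 + 161531676/103 = 417513765/103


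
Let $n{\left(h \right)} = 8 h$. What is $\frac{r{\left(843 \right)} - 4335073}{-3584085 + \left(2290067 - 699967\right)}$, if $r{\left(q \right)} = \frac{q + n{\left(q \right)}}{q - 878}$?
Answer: $\frac{151735142}{69789475} \approx 2.1742$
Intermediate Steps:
$r{\left(q \right)} = \frac{9 q}{-878 + q}$ ($r{\left(q \right)} = \frac{q + 8 q}{q - 878} = \frac{9 q}{-878 + q}$)
$\frac{r{\left(843 \right)} - 4335073}{-3584085 + \left(2290067 - 699967\right)} = \frac{9 \cdot 843 \frac{1}{-878 + 843} - 4335073}{-3584085 + \left(2290067 - 699967\right)} = \frac{9 \cdot 843 \frac{1}{-35} - 4335073}{-3584085 + \left(2290067 - 699967\right)} = \frac{9 \cdot 843 \left(- \frac{1}{35}\right) - 4335073}{-3584085 + 1590100} = \frac{- \frac{7587}{35} - 4335073}{-1993985} = \left(- \frac{151735142}{35}\right) \left(- \frac{1}{1993985}\right) = \frac{151735142}{69789475}$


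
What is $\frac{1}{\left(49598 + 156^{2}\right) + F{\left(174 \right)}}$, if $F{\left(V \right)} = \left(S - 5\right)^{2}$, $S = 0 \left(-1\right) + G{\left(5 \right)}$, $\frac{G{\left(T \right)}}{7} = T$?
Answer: $\frac{1}{74834} \approx 1.3363 \cdot 10^{-5}$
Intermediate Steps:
$G{\left(T \right)} = 7 T$
$S = 35$ ($S = 0 \left(-1\right) + 7 \cdot 5 = 0 + 35 = 35$)
$F{\left(V \right)} = 900$ ($F{\left(V \right)} = \left(35 - 5\right)^{2} = 30^{2} = 900$)
$\frac{1}{\left(49598 + 156^{2}\right) + F{\left(174 \right)}} = \frac{1}{\left(49598 + 156^{2}\right) + 900} = \frac{1}{\left(49598 + 24336\right) + 900} = \frac{1}{73934 + 900} = \frac{1}{74834}$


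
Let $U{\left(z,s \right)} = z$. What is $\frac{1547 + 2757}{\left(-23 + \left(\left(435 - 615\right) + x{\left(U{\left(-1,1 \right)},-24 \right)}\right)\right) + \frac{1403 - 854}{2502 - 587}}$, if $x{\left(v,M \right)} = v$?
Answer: $- \frac{8242160}{390111} \approx -21.128$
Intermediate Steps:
$\frac{1547 + 2757}{\left(-23 + \left(\left(435 - 615\right) + x{\left(U{\left(-1,1 \right)},-24 \right)}\right)\right) + \frac{1403 - 854}{2502 - 587}} = \frac{1547 + 2757}{\left(-23 + \left(\left(435 - 615\right) - 1\right)\right) + \frac{1403 - 854}{2502 - 587}} = \frac{4304}{\left(-23 - 181\right) + \frac{549}{1915}} = \frac{4304}{\left(-23 - 181\right) + 549 \cdot \frac{1}{1915}} = \frac{4304}{-204 + \frac{549}{1915}} = \frac{4304}{- \frac{390111}{1915}} = 4304 \left(- \frac{1915}{390111}\right) = - \frac{8242160}{390111}$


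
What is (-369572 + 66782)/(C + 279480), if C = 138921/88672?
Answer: -8949664960/8260729827 ≈ -1.0834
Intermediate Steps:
C = 138921/88672 (C = 138921*(1/88672) = 138921/88672 ≈ 1.5667)
(-369572 + 66782)/(C + 279480) = (-369572 + 66782)/(138921/88672 + 279480) = -302790/24782189481/88672 = -302790*88672/24782189481 = -8949664960/8260729827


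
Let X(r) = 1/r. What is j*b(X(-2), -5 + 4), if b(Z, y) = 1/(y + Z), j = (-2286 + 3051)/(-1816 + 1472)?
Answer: 255/172 ≈ 1.4826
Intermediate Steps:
X(r) = 1/r
j = -765/344 (j = 765/(-344) = 765*(-1/344) = -765/344 ≈ -2.2238)
b(Z, y) = 1/(Z + y)
j*b(X(-2), -5 + 4) = -765/(344*(1/(-2) + (-5 + 4))) = -765/(344*(-1/2 - 1)) = -765/(344*(-3/2)) = -765/344*(-2/3) = 255/172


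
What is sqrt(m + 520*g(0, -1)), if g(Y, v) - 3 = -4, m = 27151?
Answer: 3*sqrt(2959) ≈ 163.19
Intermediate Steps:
g(Y, v) = -1 (g(Y, v) = 3 - 4 = -1)
sqrt(m + 520*g(0, -1)) = sqrt(27151 + 520*(-1)) = sqrt(27151 - 520) = sqrt(26631) = 3*sqrt(2959)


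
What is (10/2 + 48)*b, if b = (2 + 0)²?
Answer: 212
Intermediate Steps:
b = 4 (b = 2² = 4)
(10/2 + 48)*b = (10/2 + 48)*4 = (10*(½) + 48)*4 = (5 + 48)*4 = 53*4 = 212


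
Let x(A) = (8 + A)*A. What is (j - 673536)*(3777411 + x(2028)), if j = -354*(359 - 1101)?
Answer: -3248494561692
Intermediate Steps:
x(A) = A*(8 + A)
j = 262668 (j = -354*(-742) = 262668)
(j - 673536)*(3777411 + x(2028)) = (262668 - 673536)*(3777411 + 2028*(8 + 2028)) = -410868*(3777411 + 2028*2036) = -410868*(3777411 + 4129008) = -410868*7906419 = -3248494561692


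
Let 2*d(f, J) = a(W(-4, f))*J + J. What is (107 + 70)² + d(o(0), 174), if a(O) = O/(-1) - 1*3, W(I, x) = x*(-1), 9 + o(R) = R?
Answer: 30372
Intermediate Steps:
o(R) = -9 + R
W(I, x) = -x
a(O) = -3 - O (a(O) = O*(-1) - 3 = -O - 3 = -3 - O)
d(f, J) = J/2 + J*(-3 + f)/2 (d(f, J) = ((-3 - (-1)*f)*J + J)/2 = ((-3 + f)*J + J)/2 = (J*(-3 + f) + J)/2 = (J + J*(-3 + f))/2 = J/2 + J*(-3 + f)/2)
(107 + 70)² + d(o(0), 174) = (107 + 70)² + (½)*174*(-2 + (-9 + 0)) = 177² + (½)*174*(-2 - 9) = 31329 + (½)*174*(-11) = 31329 - 957 = 30372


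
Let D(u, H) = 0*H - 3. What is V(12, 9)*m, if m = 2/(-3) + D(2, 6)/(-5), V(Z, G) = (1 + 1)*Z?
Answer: -8/5 ≈ -1.6000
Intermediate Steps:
V(Z, G) = 2*Z
D(u, H) = -3 (D(u, H) = 0 - 3 = -3)
m = -1/15 (m = 2/(-3) - 3/(-5) = 2*(-⅓) - 3*(-⅕) = -⅔ + ⅗ = -1/15 ≈ -0.066667)
V(12, 9)*m = (2*12)*(-1/15) = 24*(-1/15) = -8/5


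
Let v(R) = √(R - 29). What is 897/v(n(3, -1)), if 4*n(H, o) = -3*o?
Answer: -1794*I*√113/113 ≈ -168.77*I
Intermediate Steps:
n(H, o) = -3*o/4 (n(H, o) = (-3*o)/4 = -3*o/4)
v(R) = √(-29 + R)
897/v(n(3, -1)) = 897/(√(-29 - ¾*(-1))) = 897/(√(-29 + ¾)) = 897/(√(-113/4)) = 897/((I*√113/2)) = 897*(-2*I*√113/113) = -1794*I*√113/113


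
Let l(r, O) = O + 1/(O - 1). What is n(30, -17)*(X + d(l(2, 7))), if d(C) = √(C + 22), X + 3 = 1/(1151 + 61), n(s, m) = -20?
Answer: 18175/303 - 50*√42/3 ≈ -48.029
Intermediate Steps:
l(r, O) = O + 1/(-1 + O)
X = -3635/1212 (X = -3 + 1/(1151 + 61) = -3 + 1/1212 = -3635/1212 ≈ -2.9992)
d(C) = √(22 + C)
n(30, -17)*(X + d(l(2, 7))) = -20*(-3635/1212 + √(22 + (1 + 7² - 1*7)/(-1 + 7))) = -20*(-3635/1212 + √(22 + (1 + 49 - 7)/6)) = -20*(-3635/1212 + √(22 + (⅙)*43)) = -20*(-3635/1212 + √(22 + 43/6)) = -20*(-3635/1212 + √(175/6)) = -20*(-3635/1212 + 5*√42/6) = 18175/303 - 50*√42/3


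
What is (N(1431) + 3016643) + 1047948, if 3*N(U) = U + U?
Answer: 4065545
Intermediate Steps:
N(U) = 2*U/3 (N(U) = (U + U)/3 = (2*U)/3 = 2*U/3)
(N(1431) + 3016643) + 1047948 = ((2/3)*1431 + 3016643) + 1047948 = (954 + 3016643) + 1047948 = 3017597 + 1047948 = 4065545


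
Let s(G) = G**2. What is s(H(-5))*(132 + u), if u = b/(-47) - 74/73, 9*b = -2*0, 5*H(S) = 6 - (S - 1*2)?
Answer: 1615978/1825 ≈ 885.47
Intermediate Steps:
H(S) = 8/5 - S/5 (H(S) = (6 - (S - 1*2))/5 = (6 - (S - 2))/5 = (6 - (-2 + S))/5 = (6 + (2 - S))/5 = (8 - S)/5 = 8/5 - S/5)
b = 0 (b = (-2*0)/9 = (1/9)*0 = 0)
u = -74/73 (u = 0/(-47) - 74/73 = 0*(-1/47) - 74*1/73 = 0 - 74/73 = -74/73 ≈ -1.0137)
s(H(-5))*(132 + u) = (8/5 - 1/5*(-5))**2*(132 - 74/73) = (8/5 + 1)**2*(9562/73) = (13/5)**2*(9562/73) = (169/25)*(9562/73) = 1615978/1825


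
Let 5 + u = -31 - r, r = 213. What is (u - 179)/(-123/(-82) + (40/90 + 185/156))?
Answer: -200304/1465 ≈ -136.73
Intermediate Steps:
u = -249 (u = -5 + (-31 - 1*213) = -5 + (-31 - 213) = -5 - 244 = -249)
(u - 179)/(-123/(-82) + (40/90 + 185/156)) = (-249 - 179)/(-123/(-82) + (40/90 + 185/156)) = -428/(-123*(-1/82) + (40*(1/90) + 185*(1/156))) = -428/(3/2 + (4/9 + 185/156)) = -428/(3/2 + 763/468) = -428/1465/468 = -428*468/1465 = -200304/1465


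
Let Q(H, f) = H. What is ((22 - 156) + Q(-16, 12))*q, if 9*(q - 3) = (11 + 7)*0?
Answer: -450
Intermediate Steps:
q = 3 (q = 3 + ((11 + 7)*0)/9 = 3 + (18*0)/9 = 3 + (⅑)*0 = 3 + 0 = 3)
((22 - 156) + Q(-16, 12))*q = ((22 - 156) - 16)*3 = (-134 - 16)*3 = -150*3 = -450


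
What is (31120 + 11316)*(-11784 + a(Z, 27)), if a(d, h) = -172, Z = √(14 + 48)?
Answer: -507364816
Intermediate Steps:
Z = √62 ≈ 7.8740
(31120 + 11316)*(-11784 + a(Z, 27)) = (31120 + 11316)*(-11784 - 172) = 42436*(-11956) = -507364816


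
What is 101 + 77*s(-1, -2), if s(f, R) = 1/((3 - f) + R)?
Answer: 279/2 ≈ 139.50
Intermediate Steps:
s(f, R) = 1/(3 + R - f)
101 + 77*s(-1, -2) = 101 + 77/(3 - 2 - 1*(-1)) = 101 + 77/(3 - 2 + 1) = 101 + 77/2 = 279/2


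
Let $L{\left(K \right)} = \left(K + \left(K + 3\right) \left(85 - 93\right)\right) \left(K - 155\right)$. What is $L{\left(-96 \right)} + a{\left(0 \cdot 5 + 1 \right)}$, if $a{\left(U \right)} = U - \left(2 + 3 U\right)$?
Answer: $-162652$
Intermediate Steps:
$L{\left(K \right)} = \left(-155 + K\right) \left(-24 - 7 K\right)$ ($L{\left(K \right)} = \left(K + \left(3 + K\right) \left(-8\right)\right) \left(-155 + K\right) = \left(K - \left(24 + 8 K\right)\right) \left(-155 + K\right) = \left(-24 - 7 K\right) \left(-155 + K\right) = \left(-155 + K\right) \left(-24 - 7 K\right)$)
$a{\left(U \right)} = -2 - 2 U$ ($a{\left(U \right)} = U - \left(2 + 3 U\right) = -2 - 2 U$)
$L{\left(-96 \right)} + a{\left(0 \cdot 5 + 1 \right)} = \left(3720 - 7 \left(-96\right)^{2} + 1061 \left(-96\right)\right) - \left(2 + 2 \left(0 \cdot 5 + 1\right)\right) = \left(3720 - 64512 - 101856\right) - \left(2 + 2 \left(0 + 1\right)\right) = \left(3720 - 64512 - 101856\right) - 4 = -162648 - 4 = -162652$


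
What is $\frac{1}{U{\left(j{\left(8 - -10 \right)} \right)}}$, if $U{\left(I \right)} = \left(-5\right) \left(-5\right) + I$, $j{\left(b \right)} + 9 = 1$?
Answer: $\frac{1}{17} \approx 0.058824$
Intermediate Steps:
$j{\left(b \right)} = -8$ ($j{\left(b \right)} = -9 + 1 = -8$)
$U{\left(I \right)} = 25 + I$
$\frac{1}{U{\left(j{\left(8 - -10 \right)} \right)}} = \frac{1}{25 - 8} = \frac{1}{17}$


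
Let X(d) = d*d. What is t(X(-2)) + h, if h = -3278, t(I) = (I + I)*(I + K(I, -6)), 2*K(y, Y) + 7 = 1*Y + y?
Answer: -3282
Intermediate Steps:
K(y, Y) = -7/2 + Y/2 + y/2 (K(y, Y) = -7/2 + (1*Y + y)/2 = -7/2 + (Y + y)/2 = -7/2 + (Y/2 + y/2) = -7/2 + Y/2 + y/2)
X(d) = d²
t(I) = 2*I*(-13/2 + 3*I/2) (t(I) = (I + I)*(I + (-7/2 + (½)*(-6) + I/2)) = (2*I)*(I + (-7/2 - 3 + I/2)) = (2*I)*(I + (-13/2 + I/2)) = (2*I)*(-13/2 + 3*I/2) = 2*I*(-13/2 + 3*I/2))
t(X(-2)) + h = (-2)²*(-13 + 3*(-2)²) - 3278 = 4*(-13 + 3*4) - 3278 = 4*(-13 + 12) - 3278 = 4*(-1) - 3278 = -4 - 3278 = -3282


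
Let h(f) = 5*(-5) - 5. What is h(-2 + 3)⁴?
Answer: 810000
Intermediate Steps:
h(f) = -30 (h(f) = -25 - 5 = -30)
h(-2 + 3)⁴ = (-30)⁴ = 810000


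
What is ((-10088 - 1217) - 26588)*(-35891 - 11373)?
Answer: 1790974752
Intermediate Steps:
((-10088 - 1217) - 26588)*(-35891 - 11373) = (-11305 - 26588)*(-47264) = -37893*(-47264) = 1790974752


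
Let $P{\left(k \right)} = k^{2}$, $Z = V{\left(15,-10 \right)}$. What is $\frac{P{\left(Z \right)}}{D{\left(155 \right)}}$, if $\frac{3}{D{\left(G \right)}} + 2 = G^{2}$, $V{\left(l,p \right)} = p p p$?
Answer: $\frac{24023000000}{3} \approx 8.0077 \cdot 10^{9}$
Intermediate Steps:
$V{\left(l,p \right)} = p^{3}$ ($V{\left(l,p \right)} = p^{2} p = p^{3}$)
$D{\left(G \right)} = \frac{3}{-2 + G^{2}}$
$Z = -1000$ ($Z = \left(-10\right)^{3} = -1000$)
$\frac{P{\left(Z \right)}}{D{\left(155 \right)}} = \frac{\left(-1000\right)^{2}}{3 \frac{1}{-2 + 155^{2}}} = \frac{1000000}{3 \frac{1}{-2 + 24025}} = \frac{1000000}{3 \cdot \frac{1}{24023}} = \frac{1000000}{\frac{3}{24023}} = 1000000 \cdot \frac{24023}{3} = \frac{24023000000}{3}$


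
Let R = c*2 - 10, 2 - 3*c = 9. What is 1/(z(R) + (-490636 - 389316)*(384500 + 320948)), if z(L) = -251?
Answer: -1/620760378747 ≈ -1.6109e-12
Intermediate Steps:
c = -7/3 (c = 2/3 - 1/3*9 = 2/3 - 3 = -7/3 ≈ -2.3333)
R = -44/3 (R = -7/3*2 - 10 = -14/3 - 10 = -44/3 ≈ -14.667)
1/(z(R) + (-490636 - 389316)*(384500 + 320948)) = 1/(-251 + (-490636 - 389316)*(384500 + 320948)) = 1/(-251 - 879952*705448) = 1/(-251 - 620760378496) = 1/(-620760378747) = -1/620760378747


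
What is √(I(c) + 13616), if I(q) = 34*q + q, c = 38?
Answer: √14946 ≈ 122.25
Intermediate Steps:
I(q) = 35*q
√(I(c) + 13616) = √(35*38 + 13616) = √(1330 + 13616) = √14946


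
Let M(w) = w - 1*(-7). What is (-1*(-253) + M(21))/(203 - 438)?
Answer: -281/235 ≈ -1.1957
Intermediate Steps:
M(w) = 7 + w (M(w) = w + 7 = 7 + w)
(-1*(-253) + M(21))/(203 - 438) = (-1*(-253) + (7 + 21))/(203 - 438) = (253 + 28)/(-235) = 281*(-1/235) = -281/235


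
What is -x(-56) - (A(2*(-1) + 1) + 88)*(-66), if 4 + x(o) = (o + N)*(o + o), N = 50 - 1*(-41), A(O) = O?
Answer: 9666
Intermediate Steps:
N = 91 (N = 50 + 41 = 91)
x(o) = -4 + 2*o*(91 + o) (x(o) = -4 + (o + 91)*(o + o) = -4 + (91 + o)*(2*o) = -4 + 2*o*(91 + o))
-x(-56) - (A(2*(-1) + 1) + 88)*(-66) = -(-4 + 2*(-56)² + 182*(-56)) - ((2*(-1) + 1) + 88)*(-66) = -(-4 + 2*3136 - 10192) - ((-2 + 1) + 88)*(-66) = -(-4 + 6272 - 10192) - (-1 + 88)*(-66) = -1*(-3924) - 87*(-66) = 3924 - 1*(-5742) = 3924 + 5742 = 9666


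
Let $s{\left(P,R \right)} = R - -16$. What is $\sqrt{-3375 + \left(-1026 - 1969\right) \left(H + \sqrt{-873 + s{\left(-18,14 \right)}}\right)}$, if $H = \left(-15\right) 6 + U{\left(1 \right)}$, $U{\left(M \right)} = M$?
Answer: $\sqrt{263180 - 2995 i \sqrt{843}} \approx 519.79 - 83.648 i$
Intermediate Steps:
$s{\left(P,R \right)} = 16 + R$ ($s{\left(P,R \right)} = R + 16 = 16 + R$)
$H = -89$ ($H = \left(-15\right) 6 + 1 = -90 + 1 = -89$)
$\sqrt{-3375 + \left(-1026 - 1969\right) \left(H + \sqrt{-873 + s{\left(-18,14 \right)}}\right)} = \sqrt{-3375 + \left(-1026 - 1969\right) \left(-89 + \sqrt{-873 + \left(16 + 14\right)}\right)} = \sqrt{-3375 - 2995 \left(-89 + \sqrt{-873 + 30}\right)} = \sqrt{-3375 - 2995 \left(-89 + \sqrt{-843}\right)} = \sqrt{-3375 - 2995 \left(-89 + i \sqrt{843}\right)} = \sqrt{-3375 + \left(266555 - 2995 i \sqrt{843}\right)} = \sqrt{263180 - 2995 i \sqrt{843}}$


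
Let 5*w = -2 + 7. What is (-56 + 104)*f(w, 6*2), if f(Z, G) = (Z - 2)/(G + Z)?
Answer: -48/13 ≈ -3.6923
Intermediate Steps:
w = 1 (w = (-2 + 7)/5 = (⅕)*5 = 1)
f(Z, G) = (-2 + Z)/(G + Z)
(-56 + 104)*f(w, 6*2) = (-56 + 104)*((-2 + 1)/(6*2 + 1)) = 48*(-1/(12 + 1)) = 48*(-1/13) = -48/13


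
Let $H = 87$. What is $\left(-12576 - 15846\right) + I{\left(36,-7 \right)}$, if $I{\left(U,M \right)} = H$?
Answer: $-28335$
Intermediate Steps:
$I{\left(U,M \right)} = 87$
$\left(-12576 - 15846\right) + I{\left(36,-7 \right)} = \left(-12576 - 15846\right) + 87 = -28422 + 87 = -28335$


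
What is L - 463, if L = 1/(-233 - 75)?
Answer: -142605/308 ≈ -463.00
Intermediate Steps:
L = -1/308 (L = 1/(-308) = -1/308 ≈ -0.0032468)
L - 463 = -1/308 - 463 = -142605/308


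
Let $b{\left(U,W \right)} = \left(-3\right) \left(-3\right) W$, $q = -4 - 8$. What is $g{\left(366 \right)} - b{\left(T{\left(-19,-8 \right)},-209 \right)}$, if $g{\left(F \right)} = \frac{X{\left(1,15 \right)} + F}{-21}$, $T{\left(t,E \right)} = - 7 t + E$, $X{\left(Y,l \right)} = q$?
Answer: $\frac{13049}{7} \approx 1864.1$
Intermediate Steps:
$q = -12$ ($q = -4 - 8 = -12$)
$X{\left(Y,l \right)} = -12$
$T{\left(t,E \right)} = E - 7 t$
$b{\left(U,W \right)} = 9 W$
$g{\left(F \right)} = \frac{4}{7} - \frac{F}{21}$ ($g{\left(F \right)} = \frac{-12 + F}{-21} = \left(-12 + F\right) \left(- \frac{1}{21}\right) = \frac{4}{7} - \frac{F}{21}$)
$g{\left(366 \right)} - b{\left(T{\left(-19,-8 \right)},-209 \right)} = \left(\frac{4}{7} - \frac{122}{7}\right) - 9 \left(-209\right) = \left(\frac{4}{7} - \frac{122}{7}\right) - -1881 = - \frac{118}{7} + 1881 = \frac{13049}{7}$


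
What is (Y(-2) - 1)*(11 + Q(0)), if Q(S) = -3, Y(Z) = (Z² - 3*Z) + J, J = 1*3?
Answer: 96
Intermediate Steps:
J = 3
Y(Z) = 3 + Z² - 3*Z (Y(Z) = (Z² - 3*Z) + 3 = 3 + Z² - 3*Z)
(Y(-2) - 1)*(11 + Q(0)) = ((3 + (-2)² - 3*(-2)) - 1)*(11 - 3) = ((3 + 4 + 6) - 1)*8 = (13 - 1)*8 = 12*8 = 96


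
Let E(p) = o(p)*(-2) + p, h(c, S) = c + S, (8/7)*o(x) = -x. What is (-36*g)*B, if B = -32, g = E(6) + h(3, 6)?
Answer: 29376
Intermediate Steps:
o(x) = -7*x/8 (o(x) = 7*(-x)/8 = -7*x/8)
h(c, S) = S + c
E(p) = 11*p/4 (E(p) = -7*p/8*(-2) + p = 7*p/4 + p = 11*p/4)
g = 51/2 (g = (11/4)*6 + (6 + 3) = 33/2 + 9 = 51/2 ≈ 25.500)
(-36*g)*B = -36*51/2*(-32) = -918*(-32) = 29376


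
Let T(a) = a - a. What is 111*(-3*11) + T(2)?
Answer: -3663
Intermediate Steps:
T(a) = 0
111*(-3*11) + T(2) = 111*(-3*11) + 0 = 111*(-33) + 0 = -3663 + 0 = -3663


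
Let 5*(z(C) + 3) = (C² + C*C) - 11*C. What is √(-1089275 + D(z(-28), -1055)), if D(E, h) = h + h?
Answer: 3*I*√121265 ≈ 1044.7*I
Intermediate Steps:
z(C) = -3 - 11*C/5 + 2*C²/5 (z(C) = -3 + ((C² + C*C) - 11*C)/5 = -3 + ((C² + C²) - 11*C)/5 = -3 + (2*C² - 11*C)/5 = -3 + (-11*C + 2*C²)/5 = -3 + (-11*C/5 + 2*C²/5) = -3 - 11*C/5 + 2*C²/5)
D(E, h) = 2*h
√(-1089275 + D(z(-28), -1055)) = √(-1089275 + 2*(-1055)) = √(-1089275 - 2110) = √(-1091385) = 3*I*√121265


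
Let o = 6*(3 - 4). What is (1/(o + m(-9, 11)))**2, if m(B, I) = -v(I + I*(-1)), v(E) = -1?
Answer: 1/25 ≈ 0.040000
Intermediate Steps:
o = -6 (o = 6*(-1) = -6)
m(B, I) = 1 (m(B, I) = -1*(-1) = 1)
(1/(o + m(-9, 11)))**2 = (1/(-6 + 1))**2 = (1/(-5))**2 = (-1/5)**2 = 1/25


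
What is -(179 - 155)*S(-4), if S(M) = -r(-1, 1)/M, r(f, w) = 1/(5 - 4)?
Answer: -6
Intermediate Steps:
r(f, w) = 1 (r(f, w) = 1/1 = 1)
S(M) = -1/M
-(179 - 155)*S(-4) = -(179 - 155)*(-1/(-4)) = -24*(-1*(-¼)) = -24/4 = -1*6 = -6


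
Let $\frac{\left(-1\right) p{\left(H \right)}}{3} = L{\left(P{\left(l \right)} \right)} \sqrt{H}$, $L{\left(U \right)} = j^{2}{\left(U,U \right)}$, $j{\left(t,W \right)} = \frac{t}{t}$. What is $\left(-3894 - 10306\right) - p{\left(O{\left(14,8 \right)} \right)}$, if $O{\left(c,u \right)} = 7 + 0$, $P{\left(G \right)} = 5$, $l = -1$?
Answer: $-14200 + 3 \sqrt{7} \approx -14192.0$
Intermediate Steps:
$j{\left(t,W \right)} = 1$
$O{\left(c,u \right)} = 7$
$L{\left(U \right)} = 1$ ($L{\left(U \right)} = 1^{2} = 1$)
$p{\left(H \right)} = - 3 \sqrt{H}$ ($p{\left(H \right)} = - 3 \cdot 1 \sqrt{H} = - 3 \sqrt{H}$)
$\left(-3894 - 10306\right) - p{\left(O{\left(14,8 \right)} \right)} = \left(-3894 - 10306\right) - - 3 \sqrt{7} = -14200 + 3 \sqrt{7}$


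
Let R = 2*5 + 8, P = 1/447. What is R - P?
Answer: 8045/447 ≈ 17.998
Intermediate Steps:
P = 1/447 ≈ 0.0022371
R = 18 (R = 10 + 8 = 18)
R - P = 18 - 1*1/447 = 18 - 1/447 = 8045/447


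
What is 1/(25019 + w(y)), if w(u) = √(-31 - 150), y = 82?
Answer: 25019/625950542 - I*√181/625950542 ≈ 3.997e-5 - 2.1493e-8*I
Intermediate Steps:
w(u) = I*√181 (w(u) = √(-181) = I*√181)
1/(25019 + w(y)) = 1/(25019 + I*√181)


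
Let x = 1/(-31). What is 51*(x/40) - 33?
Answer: -40971/1240 ≈ -33.041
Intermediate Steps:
x = -1/31 ≈ -0.032258
51*(x/40) - 33 = 51*(-1/31/40) - 33 = 51*(-1/31*1/40) - 33 = 51*(-1/1240) - 33 = -51/1240 - 33 = -40971/1240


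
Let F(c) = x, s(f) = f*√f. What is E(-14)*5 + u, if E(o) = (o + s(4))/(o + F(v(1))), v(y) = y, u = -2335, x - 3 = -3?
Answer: -16330/7 ≈ -2332.9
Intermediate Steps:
x = 0 (x = 3 - 3 = 0)
s(f) = f^(3/2)
F(c) = 0
E(o) = (8 + o)/o (E(o) = (o + 4^(3/2))/(o + 0) = (o + 8)/o = (8 + o)/o)
E(-14)*5 + u = ((8 - 14)/(-14))*5 - 2335 = -1/14*(-6)*5 - 2335 = (3/7)*5 - 2335 = 15/7 - 2335 = -16330/7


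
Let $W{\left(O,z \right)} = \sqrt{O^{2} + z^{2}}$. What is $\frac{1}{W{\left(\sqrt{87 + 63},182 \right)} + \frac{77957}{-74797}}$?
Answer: $\frac{5830949729}{186148350594417} + \frac{5594591209 \sqrt{33274}}{186148350594417} \approx 0.0055136$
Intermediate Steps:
$\frac{1}{W{\left(\sqrt{87 + 63},182 \right)} + \frac{77957}{-74797}} = \frac{1}{\sqrt{\left(\sqrt{87 + 63}\right)^{2} + 182^{2}} + \frac{77957}{-74797}} = \frac{1}{\sqrt{\left(\sqrt{150}\right)^{2} + 33124} + 77957 \left(- \frac{1}{74797}\right)} = \frac{1}{\sqrt{\left(5 \sqrt{6}\right)^{2} + 33124} - \frac{77957}{74797}} = \frac{1}{\sqrt{150 + 33124} - \frac{77957}{74797}} = \frac{1}{\sqrt{33274} - \frac{77957}{74797}} = \frac{1}{- \frac{77957}{74797} + \sqrt{33274}}$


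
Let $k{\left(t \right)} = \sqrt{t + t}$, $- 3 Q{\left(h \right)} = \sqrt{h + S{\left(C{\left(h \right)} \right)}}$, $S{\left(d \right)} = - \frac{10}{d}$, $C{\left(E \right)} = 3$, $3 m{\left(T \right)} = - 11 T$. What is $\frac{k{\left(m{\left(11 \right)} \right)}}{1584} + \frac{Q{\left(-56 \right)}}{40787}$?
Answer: $i \left(- \frac{\sqrt{534}}{367083} + \frac{\sqrt{6}}{432}\right) \approx 0.0056072 i$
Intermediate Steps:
$m{\left(T \right)} = - \frac{11 T}{3}$ ($m{\left(T \right)} = \frac{\left(-11\right) T}{3} = - \frac{11 T}{3}$)
$Q{\left(h \right)} = - \frac{\sqrt{- \frac{10}{3} + h}}{3}$ ($Q{\left(h \right)} = - \frac{\sqrt{h - \frac{10}{3}}}{3} = - \frac{\sqrt{- \frac{10}{3} + h}}{3}$)
$k{\left(t \right)} = \sqrt{2} \sqrt{t}$ ($k{\left(t \right)} = \sqrt{2 t} = \sqrt{2} \sqrt{t}$)
$\frac{k{\left(m{\left(11 \right)} \right)}}{1584} + \frac{Q{\left(-56 \right)}}{40787} = \frac{\sqrt{2} \sqrt{\left(- \frac{11}{3}\right) 11}}{1584} + \frac{\left(- \frac{1}{9}\right) \sqrt{-30 + 9 \left(-56\right)}}{40787} = \sqrt{2} \sqrt{- \frac{121}{3}} \cdot \frac{1}{1584} + - \frac{\sqrt{-30 - 504}}{9} \cdot \frac{1}{40787} = \sqrt{2} \frac{11 i \sqrt{3}}{3} \cdot \frac{1}{1584} + - \frac{\sqrt{-534}}{9} \cdot \frac{1}{40787} = \frac{11 i \sqrt{6}}{3} \cdot \frac{1}{1584} + - \frac{i \sqrt{534}}{9} \cdot \frac{1}{40787} = \frac{i \sqrt{6}}{432} + - \frac{i \sqrt{534}}{9} \cdot \frac{1}{40787} = \frac{i \sqrt{6}}{432} - \frac{i \sqrt{534}}{367083} = - \frac{i \sqrt{534}}{367083} + \frac{i \sqrt{6}}{432}$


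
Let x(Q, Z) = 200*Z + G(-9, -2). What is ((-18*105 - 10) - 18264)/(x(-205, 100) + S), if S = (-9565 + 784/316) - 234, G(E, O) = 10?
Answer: -1592956/806865 ≈ -1.9743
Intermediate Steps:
S = -773925/79 (S = (-9565 + 784*(1/316)) - 234 = (-9565 + 196/79) - 234 = -755439/79 - 234 = -773925/79 ≈ -9796.5)
x(Q, Z) = 10 + 200*Z (x(Q, Z) = 200*Z + 10 = 10 + 200*Z)
((-18*105 - 10) - 18264)/(x(-205, 100) + S) = ((-18*105 - 10) - 18264)/((10 + 200*100) - 773925/79) = ((-1890 - 10) - 18264)/((10 + 20000) - 773925/79) = (-1900 - 18264)/(20010 - 773925/79) = -20164/806865/79 = -20164*79/806865 = -1592956/806865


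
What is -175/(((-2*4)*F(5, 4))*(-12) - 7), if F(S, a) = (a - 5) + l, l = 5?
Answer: -175/377 ≈ -0.46419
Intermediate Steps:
F(S, a) = a (F(S, a) = (a - 5) + 5 = (-5 + a) + 5 = a)
-175/(((-2*4)*F(5, 4))*(-12) - 7) = -175/((-2*4*4)*(-12) - 7) = -175/(-8*4*(-12) - 7) = -175/(-32*(-12) - 7) = -175/(384 - 7) = -175/377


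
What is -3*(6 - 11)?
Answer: 15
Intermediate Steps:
-3*(6 - 11) = -3*(-5) = 15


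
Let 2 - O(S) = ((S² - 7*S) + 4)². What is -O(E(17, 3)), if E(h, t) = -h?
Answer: 169742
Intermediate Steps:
O(S) = 2 - (4 + S² - 7*S)² (O(S) = 2 - ((S² - 7*S) + 4)² = 2 - (4 + S² - 7*S)²)
-O(E(17, 3)) = -(2 - (4 + (-1*17)² - (-7)*17)²) = -(2 - (4 + (-17)² - 7*(-17))²) = -(2 - (4 + 289 + 119)²) = -(2 - 1*412²) = -(2 - 1*169744) = -(2 - 169744) = -1*(-169742) = 169742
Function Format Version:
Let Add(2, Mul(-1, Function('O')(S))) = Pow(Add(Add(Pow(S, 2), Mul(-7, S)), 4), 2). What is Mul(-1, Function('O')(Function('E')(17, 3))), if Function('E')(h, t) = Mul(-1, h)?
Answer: 169742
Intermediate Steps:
Function('O')(S) = Add(2, Mul(-1, Pow(Add(4, Pow(S, 2), Mul(-7, S)), 2))) (Function('O')(S) = Add(2, Mul(-1, Pow(Add(Add(Pow(S, 2), Mul(-7, S)), 4), 2))) = Add(2, Mul(-1, Pow(Add(4, Pow(S, 2), Mul(-7, S)), 2))))
Mul(-1, Function('O')(Function('E')(17, 3))) = Mul(-1, Add(2, Mul(-1, Pow(Add(4, Pow(Mul(-1, 17), 2), Mul(-7, Mul(-1, 17))), 2)))) = Mul(-1, Add(2, Mul(-1, Pow(Add(4, Pow(-17, 2), Mul(-7, -17)), 2)))) = Mul(-1, Add(2, Mul(-1, Pow(Add(4, 289, 119), 2)))) = Mul(-1, Add(2, Mul(-1, Pow(412, 2)))) = Mul(-1, Add(2, Mul(-1, 169744))) = Mul(-1, Add(2, -169744)) = Mul(-1, -169742) = 169742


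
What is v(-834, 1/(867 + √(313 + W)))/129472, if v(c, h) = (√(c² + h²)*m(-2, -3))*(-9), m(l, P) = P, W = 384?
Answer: 81*√(523326596617 + 1206094104*√697)/336444416 - 27*√697*√(523326596617 + 1206094104*√697)/97232436224 ≈ 0.17392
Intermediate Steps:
v(c, h) = 27*√(c² + h²) (v(c, h) = (√(c² + h²)*(-3))*(-9) = -3*√(c² + h²)*(-9) = 27*√(c² + h²))
v(-834, 1/(867 + √(313 + W)))/129472 = (27*√((-834)² + (1/(867 + √(313 + 384)))²))/129472 = (27*√(695556 + (1/(867 + √697))²))*(1/129472) = (27*√(695556 + (867 + √697)⁻²))*(1/129472) = 27*√(695556 + (867 + √697)⁻²)/129472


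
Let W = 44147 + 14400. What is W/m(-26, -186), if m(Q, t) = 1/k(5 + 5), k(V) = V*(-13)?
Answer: -7611110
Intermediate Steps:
k(V) = -13*V
m(Q, t) = -1/130 (m(Q, t) = 1/(-13*(5 + 5)) = 1/(-13*10) = 1/(-130) = -1/130)
W = 58547
W/m(-26, -186) = 58547/(-1/130) = 58547*(-130) = -7611110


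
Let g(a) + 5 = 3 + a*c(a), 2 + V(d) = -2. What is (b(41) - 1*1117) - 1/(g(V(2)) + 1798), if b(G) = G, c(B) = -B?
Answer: -1915281/1780 ≈ -1076.0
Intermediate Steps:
V(d) = -4 (V(d) = -2 - 2 = -4)
g(a) = -2 - a**2 (g(a) = -5 + (3 + a*(-a)) = -5 + (3 - a**2) = -2 - a**2)
(b(41) - 1*1117) - 1/(g(V(2)) + 1798) = (41 - 1*1117) - 1/((-2 - 1*(-4)**2) + 1798) = (41 - 1117) - 1/((-2 - 1*16) + 1798) = -1076 - 1/((-2 - 16) + 1798) = -1076 - 1/(-18 + 1798) = -1076 - 1/1780 = -1915281/1780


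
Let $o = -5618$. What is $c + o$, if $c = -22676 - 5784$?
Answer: $-34078$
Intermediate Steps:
$c = -28460$ ($c = -22676 - 5784 = -28460$)
$c + o = -28460 - 5618 = -34078$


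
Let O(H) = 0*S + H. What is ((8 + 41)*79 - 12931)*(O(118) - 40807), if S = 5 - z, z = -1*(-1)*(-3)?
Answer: 368642340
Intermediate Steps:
z = -3 (z = 1*(-3) = -3)
S = 8 (S = 5 - 1*(-3) = 5 + 3 = 8)
O(H) = H (O(H) = 0*8 + H = 0 + H = H)
((8 + 41)*79 - 12931)*(O(118) - 40807) = ((8 + 41)*79 - 12931)*(118 - 40807) = (49*79 - 12931)*(-40689) = (3871 - 12931)*(-40689) = -9060*(-40689) = 368642340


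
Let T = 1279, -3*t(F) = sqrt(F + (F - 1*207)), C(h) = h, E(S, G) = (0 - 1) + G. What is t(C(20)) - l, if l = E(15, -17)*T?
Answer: 23022 - I*sqrt(167)/3 ≈ 23022.0 - 4.3076*I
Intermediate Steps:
E(S, G) = -1 + G
t(F) = -sqrt(-207 + 2*F)/3 (t(F) = -sqrt(F + (F - 1*207))/3 = -sqrt(F + (F - 207))/3 = -sqrt(F + (-207 + F))/3 = -sqrt(-207 + 2*F)/3)
l = -23022 (l = (-1 - 17)*1279 = -18*1279 = -23022)
t(C(20)) - l = -sqrt(-207 + 2*20)/3 - 1*(-23022) = -sqrt(-207 + 40)/3 + 23022 = -I*sqrt(167)/3 + 23022 = 23022 - I*sqrt(167)/3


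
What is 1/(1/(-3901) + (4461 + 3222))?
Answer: 3901/29971382 ≈ 0.00013016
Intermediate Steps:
1/(1/(-3901) + (4461 + 3222)) = 1/(-1/3901 + 7683) = 1/(29971382/3901) = 3901/29971382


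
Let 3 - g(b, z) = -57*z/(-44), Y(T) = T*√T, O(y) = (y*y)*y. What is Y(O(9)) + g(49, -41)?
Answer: 868521/44 ≈ 19739.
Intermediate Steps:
O(y) = y³ (O(y) = y²*y = y³)
Y(T) = T^(3/2)
g(b, z) = 3 - 57*z/44 (g(b, z) = 3 - (-57*z)/(-44) = 3 - (-57*z)*(-1)/44 = 3 - 57*z/44)
Y(O(9)) + g(49, -41) = (9³)^(3/2) + (3 - 57/44*(-41)) = 729^(3/2) + (3 + 2337/44) = 19683 + 2469/44 = 868521/44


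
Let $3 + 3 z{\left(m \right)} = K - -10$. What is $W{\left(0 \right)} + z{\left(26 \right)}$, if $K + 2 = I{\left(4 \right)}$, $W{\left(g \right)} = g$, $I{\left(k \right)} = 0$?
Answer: $\frac{5}{3} \approx 1.6667$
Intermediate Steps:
$K = -2$ ($K = -2 + 0 = -2$)
$z{\left(m \right)} = \frac{5}{3}$ ($z{\left(m \right)} = -1 + \frac{-2 - -10}{3} = -1 + \frac{-2 + 10}{3} = -1 + \frac{1}{3} \cdot 8 = -1 + \frac{8}{3} = \frac{5}{3}$)
$W{\left(0 \right)} + z{\left(26 \right)} = 0 + \frac{5}{3} = \frac{5}{3}$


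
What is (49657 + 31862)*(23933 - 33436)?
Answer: -774675057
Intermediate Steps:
(49657 + 31862)*(23933 - 33436) = 81519*(-9503) = -774675057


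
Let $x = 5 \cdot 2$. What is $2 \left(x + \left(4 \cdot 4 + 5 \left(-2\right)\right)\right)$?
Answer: $32$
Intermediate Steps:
$x = 10$
$2 \left(x + \left(4 \cdot 4 + 5 \left(-2\right)\right)\right) = 2 \left(10 + \left(4 \cdot 4 + 5 \left(-2\right)\right)\right) = 2 \left(10 + \left(16 - 10\right)\right) = 2 \left(10 + 6\right) = 2 \cdot 16 = 32$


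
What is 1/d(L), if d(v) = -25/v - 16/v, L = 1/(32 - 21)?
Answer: -1/451 ≈ -0.0022173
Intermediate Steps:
L = 1/11 ≈ 0.090909
d(v) = -41/v
1/d(L) = 1/(-41/1/11) = 1/(-41*11) = 1/(-451) = -1/451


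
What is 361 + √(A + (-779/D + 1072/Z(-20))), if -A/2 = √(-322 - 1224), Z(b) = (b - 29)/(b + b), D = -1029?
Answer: 361 + √(18926439 - 43218*I*√1546)/147 ≈ 390.62 - 1.3272*I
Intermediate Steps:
Z(b) = (-29 + b)/(2*b) (Z(b) = (-29 + b)/((2*b)) = (-29 + b)*(1/(2*b)) = (-29 + b)/(2*b))
A = -2*I*√1546 (A = -2*√(-322 - 1224) = -2*I*√1546 ≈ -78.638*I)
361 + √(A + (-779/D + 1072/Z(-20))) = 361 + √(-2*I*√1546 + (-779/(-1029) + 1072/(((½)*(-29 - 20)/(-20))))) = 361 + √(-2*I*√1546 + (-779*(-1/1029) + 1072/(((½)*(-1/20)*(-49))))) = 361 + √(-2*I*√1546 + (779/1029 + 1072/(49/40))) = 361 + √(-2*I*√1546 + (779/1029 + 1072*(40/49))) = 361 + √(-2*I*√1546 + (779/1029 + 42880/49)) = 361 + √(-2*I*√1546 + 901259/1029) = 361 + √(901259/1029 - 2*I*√1546)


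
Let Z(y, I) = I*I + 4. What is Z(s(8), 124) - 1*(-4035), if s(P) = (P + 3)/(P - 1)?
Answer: 19415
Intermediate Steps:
s(P) = (3 + P)/(-1 + P)
Z(y, I) = 4 + I² (Z(y, I) = I² + 4 = 4 + I²)
Z(s(8), 124) - 1*(-4035) = (4 + 124²) - 1*(-4035) = (4 + 15376) + 4035 = 15380 + 4035 = 19415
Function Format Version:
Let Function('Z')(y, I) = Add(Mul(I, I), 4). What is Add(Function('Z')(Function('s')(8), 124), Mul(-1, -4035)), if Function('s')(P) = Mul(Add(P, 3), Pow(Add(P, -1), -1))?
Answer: 19415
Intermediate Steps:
Function('s')(P) = Mul(Pow(Add(-1, P), -1), Add(3, P)) (Function('s')(P) = Mul(Add(3, P), Pow(Add(-1, P), -1)) = Mul(Pow(Add(-1, P), -1), Add(3, P)))
Function('Z')(y, I) = Add(4, Pow(I, 2)) (Function('Z')(y, I) = Add(Pow(I, 2), 4) = Add(4, Pow(I, 2)))
Add(Function('Z')(Function('s')(8), 124), Mul(-1, -4035)) = Add(Add(4, Pow(124, 2)), Mul(-1, -4035)) = Add(Add(4, 15376), 4035) = Add(15380, 4035) = 19415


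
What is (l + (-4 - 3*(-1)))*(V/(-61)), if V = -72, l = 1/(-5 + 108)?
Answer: -7344/6283 ≈ -1.1689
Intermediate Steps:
l = 1/103 ≈ 0.0097087
(l + (-4 - 3*(-1)))*(V/(-61)) = (1/103 + (-4 - 3*(-1)))*(-72/(-61)) = (1/103 + (-4 + 3))*(-72*(-1/61)) = (1/103 - 1)*(72/61) = -102/103*72/61 = -7344/6283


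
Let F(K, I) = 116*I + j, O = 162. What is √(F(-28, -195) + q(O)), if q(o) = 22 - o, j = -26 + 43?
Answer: 57*I*√7 ≈ 150.81*I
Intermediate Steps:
j = 17
F(K, I) = 17 + 116*I (F(K, I) = 116*I + 17 = 17 + 116*I)
√(F(-28, -195) + q(O)) = √((17 + 116*(-195)) + (22 - 1*162)) = √((17 - 22620) + (22 - 162)) = √(-22603 - 140) = √(-22743) = 57*I*√7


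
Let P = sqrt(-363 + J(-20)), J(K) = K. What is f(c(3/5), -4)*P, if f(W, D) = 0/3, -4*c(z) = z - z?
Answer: 0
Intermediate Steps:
c(z) = 0 (c(z) = -(z - z)/4 = -1/4*0 = 0)
f(W, D) = 0 (f(W, D) = 0*(1/3) = 0)
P = I*sqrt(383) (P = sqrt(-363 - 20) = sqrt(-383) = I*sqrt(383) ≈ 19.57*I)
f(c(3/5), -4)*P = 0*(I*sqrt(383)) = 0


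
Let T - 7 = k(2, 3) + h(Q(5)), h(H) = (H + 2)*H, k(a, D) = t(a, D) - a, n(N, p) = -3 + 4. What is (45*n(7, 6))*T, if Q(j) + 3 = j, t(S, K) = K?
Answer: 720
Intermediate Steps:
Q(j) = -3 + j
n(N, p) = 1
k(a, D) = D - a
h(H) = H*(2 + H) (h(H) = (2 + H)*H = H*(2 + H))
T = 16 (T = 7 + ((3 - 1*2) + (-3 + 5)*(2 + (-3 + 5))) = 7 + ((3 - 2) + 2*(2 + 2)) = 7 + (1 + 2*4) = 7 + (1 + 8) = 7 + 9 = 16)
(45*n(7, 6))*T = (45*1)*16 = 45*16 = 720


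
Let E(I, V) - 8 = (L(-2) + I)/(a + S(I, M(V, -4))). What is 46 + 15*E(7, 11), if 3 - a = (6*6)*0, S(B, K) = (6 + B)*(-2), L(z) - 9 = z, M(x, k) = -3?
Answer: 3608/23 ≈ 156.87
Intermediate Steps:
L(z) = 9 + z
S(B, K) = -12 - 2*B
a = 3 (a = 3 - 6*6*0 = 3 - 36*0 = 3 - 1*0 = 3 + 0 = 3)
E(I, V) = 8 + (7 + I)/(-9 - 2*I) (E(I, V) = 8 + ((9 - 2) + I)/(3 + (-12 - 2*I)) = 8 + (7 + I)/(-9 - 2*I))
46 + 15*E(7, 11) = 46 + 15*(5*(13 + 3*7)/(9 + 2*7)) = 46 + 15*(5*(13 + 21)/(9 + 14)) = 46 + 15*(5*34/23) = 46 + 15*(5*(1/23)*34) = 46 + 15*(170/23) = 46 + 2550/23 = 3608/23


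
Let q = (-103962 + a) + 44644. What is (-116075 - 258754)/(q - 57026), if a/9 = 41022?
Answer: -53547/36122 ≈ -1.4824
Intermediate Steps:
a = 369198 (a = 9*41022 = 369198)
q = 309880 (q = (-103962 + 369198) + 44644 = 265236 + 44644 = 309880)
(-116075 - 258754)/(q - 57026) = (-116075 - 258754)/(309880 - 57026) = -374829/252854 = -374829*1/252854 = -53547/36122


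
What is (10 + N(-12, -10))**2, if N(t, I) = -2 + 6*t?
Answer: 4096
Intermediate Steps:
(10 + N(-12, -10))**2 = (10 + (-2 + 6*(-12)))**2 = (10 + (-2 - 72))**2 = (10 - 74)**2 = (-64)**2 = 4096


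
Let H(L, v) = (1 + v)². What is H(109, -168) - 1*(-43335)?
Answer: 71224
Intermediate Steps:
H(109, -168) - 1*(-43335) = (1 - 168)² - 1*(-43335) = (-167)² + 43335 = 27889 + 43335 = 71224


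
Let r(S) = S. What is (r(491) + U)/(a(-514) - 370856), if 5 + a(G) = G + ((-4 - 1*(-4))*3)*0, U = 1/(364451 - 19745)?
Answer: -169250647/128015190750 ≈ -0.0013221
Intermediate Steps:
U = 1/344706 ≈ 2.9010e-6
a(G) = -5 + G (a(G) = -5 + (G + ((-4 - 1*(-4))*3)*0) = -5 + (G + ((-4 + 4)*3)*0) = -5 + (G + (0*3)*0) = -5 + (G + 0*0) = -5 + (G + 0) = -5 + G)
(r(491) + U)/(a(-514) - 370856) = (491 + 1/344706)/((-5 - 514) - 370856) = 169250647/(344706*(-519 - 370856)) = (169250647/344706)/(-371375) = (169250647/344706)*(-1/371375) = -169250647/128015190750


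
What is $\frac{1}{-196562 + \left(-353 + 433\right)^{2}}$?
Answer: $- \frac{1}{190162} \approx -5.2587 \cdot 10^{-6}$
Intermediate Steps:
$\frac{1}{-196562 + \left(-353 + 433\right)^{2}} = \frac{1}{-196562 + 80^{2}} = \frac{1}{-196562 + 6400} = \frac{1}{-190162} = - \frac{1}{190162}$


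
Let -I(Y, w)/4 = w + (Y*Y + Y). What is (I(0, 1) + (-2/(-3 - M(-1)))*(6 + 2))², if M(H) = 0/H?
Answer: 16/9 ≈ 1.7778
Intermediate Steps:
M(H) = 0
I(Y, w) = -4*Y - 4*w - 4*Y² (I(Y, w) = -4*(w + (Y*Y + Y)) = -4*(w + (Y² + Y)) = -4*(w + (Y + Y²)) = -4*(Y + w + Y²) = -4*Y - 4*w - 4*Y²)
(I(0, 1) + (-2/(-3 - M(-1)))*(6 + 2))² = ((-4*0 - 4*1 - 4*0²) + (-2/(-3 - 1*0))*(6 + 2))² = ((0 - 4 - 4*0) - 2/(-3 + 0)*8)² = ((0 - 4 + 0) - 2/(-3)*8)² = (-4 - 2*(-⅓)*8)² = (-4 + (⅔)*8)² = (-4 + 16/3)² = (4/3)² = 16/9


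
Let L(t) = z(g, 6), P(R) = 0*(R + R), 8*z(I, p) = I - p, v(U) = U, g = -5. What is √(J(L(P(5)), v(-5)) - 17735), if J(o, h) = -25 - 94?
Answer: I*√17854 ≈ 133.62*I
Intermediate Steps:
z(I, p) = -p/8 + I/8 (z(I, p) = (I - p)/8 = -p/8 + I/8)
P(R) = 0 (P(R) = 0*(2*R) = 0)
L(t) = -11/8 (L(t) = -⅛*6 + (⅛)*(-5) = -¾ - 5/8 = -11/8)
J(o, h) = -119
√(J(L(P(5)), v(-5)) - 17735) = √(-119 - 17735) = √(-17854) = I*√17854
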